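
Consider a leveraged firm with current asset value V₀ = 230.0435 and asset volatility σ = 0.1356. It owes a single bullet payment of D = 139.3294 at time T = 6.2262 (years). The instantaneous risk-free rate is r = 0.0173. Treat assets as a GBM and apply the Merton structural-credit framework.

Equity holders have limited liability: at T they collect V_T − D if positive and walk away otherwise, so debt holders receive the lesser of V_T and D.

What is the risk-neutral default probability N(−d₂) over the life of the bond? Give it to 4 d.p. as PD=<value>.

d₁ = [ln(V₀/D) + (r + σ²/2)T] / (σ√T)
   = [ln(230.0435/139.3294) + (0.0173 + 0.5·0.1356²)·6.2262] / (0.1356·√6.2262)
   = [0.501428 + 0.164955] / 0.338354 = 1.969483
d₂ = d₁ − σ√T = 1.969483 − 0.338354 = 1.631130
risk-neutral PD = N(−d₂) = N(-1.631130) = 0.051431

PD=0.0514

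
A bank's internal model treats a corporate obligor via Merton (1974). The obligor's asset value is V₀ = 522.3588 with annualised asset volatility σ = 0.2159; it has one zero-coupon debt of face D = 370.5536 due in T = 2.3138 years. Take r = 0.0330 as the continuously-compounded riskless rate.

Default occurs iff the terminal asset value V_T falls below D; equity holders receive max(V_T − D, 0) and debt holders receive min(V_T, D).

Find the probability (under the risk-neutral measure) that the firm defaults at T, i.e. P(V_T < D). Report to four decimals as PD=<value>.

d₁ = [ln(V₀/D) + (r + σ²/2)T] / (σ√T)
   = [ln(522.3588/370.5536) + (0.0330 + 0.5·0.2159²)·2.3138] / (0.2159·√2.3138)
   = [0.343357 + 0.130282] / 0.328409 = 1.442219
d₂ = d₁ − σ√T = 1.442219 − 0.328409 = 1.113810
risk-neutral PD = N(−d₂) = N(-1.113810) = 0.132680

PD=0.1327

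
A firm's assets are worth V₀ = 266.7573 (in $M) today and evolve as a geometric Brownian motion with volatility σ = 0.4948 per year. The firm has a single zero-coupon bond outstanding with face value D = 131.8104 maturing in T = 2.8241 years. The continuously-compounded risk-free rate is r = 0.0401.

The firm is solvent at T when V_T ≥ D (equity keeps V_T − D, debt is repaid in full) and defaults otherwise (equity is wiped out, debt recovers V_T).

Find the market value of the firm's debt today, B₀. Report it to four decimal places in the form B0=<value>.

B0=105.7135

d₁ = [ln(V₀/D) + (r + σ²/2)T] / (σ√T)
   = [ln(266.7573/131.8104) + (0.0401 + 0.5·0.4948²)·2.8241] / (0.4948·√2.8241)
   = [0.704975 + 0.458954] / 0.831514 = 1.399770
d₂ = d₁ − σ√T = 1.399770 − 0.831514 = 0.568256
N(d₁) = 0.919209,  N(d₂) = 0.715069,  e^(−rT) = 0.892931
E₀ = V₀·N(d₁) − D·e^(−rT)·N(d₂)
   = 266.7573·0.919209 − 131.8104·0.892931·0.715069 = 161.043784
B₀ = V₀ − E₀ = 266.7573 − 161.043784 = 105.713516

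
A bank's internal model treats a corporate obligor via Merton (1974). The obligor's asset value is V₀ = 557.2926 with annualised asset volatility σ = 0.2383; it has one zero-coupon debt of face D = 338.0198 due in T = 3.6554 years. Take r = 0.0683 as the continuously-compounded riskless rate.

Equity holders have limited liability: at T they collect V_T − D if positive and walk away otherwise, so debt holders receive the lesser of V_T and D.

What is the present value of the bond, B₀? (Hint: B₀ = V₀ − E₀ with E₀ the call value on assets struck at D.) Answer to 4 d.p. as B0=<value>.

B0=259.7662

d₁ = [ln(V₀/D) + (r + σ²/2)T] / (σ√T)
   = [ln(557.2926/338.0198) + (0.0683 + 0.5·0.2383²)·3.6554] / (0.2383·√3.6554)
   = [0.499986 + 0.353453] / 0.455608 = 1.873187
d₂ = d₁ − σ√T = 1.873187 − 0.455608 = 1.417579
N(d₁) = 0.969479,  N(d₂) = 0.921843,  e^(−rT) = 0.779063
E₀ = V₀·N(d₁) − D·e^(−rT)·N(d₂)
   = 557.2926·0.969479 − 338.0198·0.779063·0.921843 = 297.526439
B₀ = V₀ − E₀ = 557.2926 − 297.526439 = 259.766161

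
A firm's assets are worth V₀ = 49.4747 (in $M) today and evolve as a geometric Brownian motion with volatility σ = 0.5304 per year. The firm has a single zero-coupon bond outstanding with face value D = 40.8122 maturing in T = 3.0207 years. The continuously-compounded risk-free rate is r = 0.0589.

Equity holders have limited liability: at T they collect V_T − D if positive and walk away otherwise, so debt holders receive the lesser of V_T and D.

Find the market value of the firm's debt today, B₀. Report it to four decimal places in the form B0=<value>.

d₁ = [ln(V₀/D) + (r + σ²/2)T] / (σ√T)
   = [ln(49.4747/40.8122) + (0.0589 + 0.5·0.5304²)·3.0207] / (0.5304·√3.0207)
   = [0.192480 + 0.602817] / 0.921844 = 0.862725
d₂ = d₁ − σ√T = 0.862725 − 0.921844 = -0.059119
N(d₁) = 0.805856,  N(d₂) = 0.476429,  e^(−rT) = 0.837010
E₀ = V₀·N(d₁) − D·e^(−rT)·N(d₂)
   = 49.4747·0.805856 − 40.8122·0.837010·0.476429 = 23.594555
B₀ = V₀ − E₀ = 49.4747 − 23.594555 = 25.880145

B0=25.8801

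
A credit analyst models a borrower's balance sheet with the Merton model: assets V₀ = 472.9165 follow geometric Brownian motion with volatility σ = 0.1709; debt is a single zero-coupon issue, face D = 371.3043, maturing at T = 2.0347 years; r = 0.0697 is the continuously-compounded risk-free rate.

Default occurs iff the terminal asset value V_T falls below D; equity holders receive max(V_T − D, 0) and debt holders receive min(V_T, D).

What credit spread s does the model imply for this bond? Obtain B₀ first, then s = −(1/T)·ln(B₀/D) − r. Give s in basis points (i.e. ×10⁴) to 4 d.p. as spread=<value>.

spread=35.7901

d₁ = [ln(V₀/D) + (r + σ²/2)T] / (σ√T)
   = [ln(472.9165/371.3043) + (0.0697 + 0.5·0.1709²)·2.0347] / (0.1709·√2.0347)
   = [0.241897 + 0.171532] / 0.243777 = 1.695933
d₂ = d₁ − σ√T = 1.695933 − 0.243777 = 1.452156
N(d₁) = 0.955051,  N(d₂) = 0.926771,  e^(−rT) = 0.867779
E₀ = V₀·N(d₁) − D·e^(−rT)·N(d₂)
   = 472.9165·0.955051 − 371.3043·0.867779·0.926771 = 153.044430
B₀ = V₀ − E₀ = 472.9165 − 153.044430 = 319.872070
spread = −(1/T)·ln(B₀/D) − r = −(1/2.0347)·ln(319.872070/371.3043) − 0.0697 = 0.00357901
in basis points: 0.00357901 × 10⁴ = 35.7901 bp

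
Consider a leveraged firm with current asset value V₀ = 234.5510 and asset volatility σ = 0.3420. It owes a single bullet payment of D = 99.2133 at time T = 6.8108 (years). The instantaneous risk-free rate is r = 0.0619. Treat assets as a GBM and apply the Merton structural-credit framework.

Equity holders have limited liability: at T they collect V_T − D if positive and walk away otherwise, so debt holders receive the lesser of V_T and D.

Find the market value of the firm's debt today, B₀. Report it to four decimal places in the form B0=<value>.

B0=61.6089

d₁ = [ln(V₀/D) + (r + σ²/2)T] / (σ√T)
   = [ln(234.5510/99.2133) + (0.0619 + 0.5·0.3420²)·6.8108] / (0.3420·√6.8108)
   = [0.860401 + 0.819898] / 0.892535 = 1.882614
d₂ = d₁ − σ√T = 1.882614 − 0.892535 = 0.990079
N(d₁) = 0.970124,  N(d₂) = 0.838932,  e^(−rT) = 0.656004
E₀ = V₀·N(d₁) − D·e^(−rT)·N(d₂)
   = 234.5510·0.970124 − 99.2133·0.656004·0.838932 = 172.942140
B₀ = V₀ − E₀ = 234.5510 − 172.942140 = 61.608860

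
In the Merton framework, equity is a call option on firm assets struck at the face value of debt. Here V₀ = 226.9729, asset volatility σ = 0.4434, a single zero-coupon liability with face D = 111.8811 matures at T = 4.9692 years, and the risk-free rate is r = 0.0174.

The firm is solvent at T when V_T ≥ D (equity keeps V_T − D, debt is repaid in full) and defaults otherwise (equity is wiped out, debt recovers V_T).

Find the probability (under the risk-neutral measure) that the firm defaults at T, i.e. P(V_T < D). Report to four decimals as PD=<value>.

d₁ = [ln(V₀/D) + (r + σ²/2)T] / (σ√T)
   = [ln(226.9729/111.8811) + (0.0174 + 0.5·0.4434²)·4.9692] / (0.4434·√4.9692)
   = [0.707394 + 0.574945] / 0.988414 = 1.297370
d₂ = d₁ − σ√T = 1.297370 − 0.988414 = 0.308956
risk-neutral PD = N(−d₂) = N(-0.308956) = 0.378677

PD=0.3787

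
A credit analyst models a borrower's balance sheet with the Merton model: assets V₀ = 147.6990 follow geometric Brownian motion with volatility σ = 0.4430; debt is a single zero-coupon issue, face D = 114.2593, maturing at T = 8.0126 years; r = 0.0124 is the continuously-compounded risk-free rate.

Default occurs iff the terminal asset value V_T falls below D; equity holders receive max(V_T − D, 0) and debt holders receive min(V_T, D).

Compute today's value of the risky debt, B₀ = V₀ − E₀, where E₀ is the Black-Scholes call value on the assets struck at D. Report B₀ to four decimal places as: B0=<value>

d₁ = [ln(V₀/D) + (r + σ²/2)T] / (σ√T)
   = [ln(147.6990/114.2593) + (0.0124 + 0.5·0.4430²)·8.0126] / (0.4430·√8.0126)
   = [0.256706 + 0.885589] / 1.253980 = 0.910936
d₂ = d₁ − σ√T = 0.910936 − 1.253980 = -0.343044
N(d₁) = 0.818835,  N(d₂) = 0.365783,  e^(−rT) = 0.905420
E₀ = V₀·N(d₁) − D·e^(−rT)·N(d₂)
   = 147.6990·0.818835 − 114.2593·0.905420·0.365783 = 83.099966
B₀ = V₀ − E₀ = 147.6990 − 83.099966 = 64.599034

B0=64.5990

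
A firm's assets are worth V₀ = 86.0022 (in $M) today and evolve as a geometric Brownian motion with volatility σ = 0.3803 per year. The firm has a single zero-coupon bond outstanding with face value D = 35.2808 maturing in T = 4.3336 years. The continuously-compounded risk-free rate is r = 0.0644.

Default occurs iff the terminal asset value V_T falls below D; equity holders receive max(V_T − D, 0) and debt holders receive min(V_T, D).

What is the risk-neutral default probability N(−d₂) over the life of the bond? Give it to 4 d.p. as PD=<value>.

PD=0.1396

d₁ = [ln(V₀/D) + (r + σ²/2)T] / (σ√T)
   = [ln(86.0022/35.2808) + (0.0644 + 0.5·0.3803²)·4.3336] / (0.3803·√4.3336)
   = [0.891034 + 0.592464] / 0.791682 = 1.873856
d₂ = d₁ − σ√T = 1.873856 − 0.791682 = 1.082174
risk-neutral PD = N(−d₂) = N(-1.082174) = 0.139588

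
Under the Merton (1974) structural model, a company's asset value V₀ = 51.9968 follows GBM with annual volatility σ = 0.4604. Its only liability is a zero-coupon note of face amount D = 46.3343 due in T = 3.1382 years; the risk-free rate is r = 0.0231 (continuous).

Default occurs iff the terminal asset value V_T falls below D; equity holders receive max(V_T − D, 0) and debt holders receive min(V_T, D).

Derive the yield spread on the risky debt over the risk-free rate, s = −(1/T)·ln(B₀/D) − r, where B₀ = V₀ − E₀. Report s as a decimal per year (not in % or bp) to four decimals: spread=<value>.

d₁ = [ln(V₀/D) + (r + σ²/2)T] / (σ√T)
   = [ln(51.9968/46.3343) + (0.0231 + 0.5·0.4604²)·3.1382] / (0.4604·√3.1382)
   = [0.115300 + 0.405092] / 0.815597 = 0.638050
d₂ = d₁ − σ√T = 0.638050 − 0.815597 = -0.177547
N(d₁) = 0.738279,  N(d₂) = 0.429539,  e^(−rT) = 0.930073
E₀ = V₀·N(d₁) − D·e^(−rT)·N(d₂)
   = 51.9968·0.738279 − 46.3343·0.930073·0.429539 = 19.877482
B₀ = V₀ − E₀ = 51.9968 − 19.877482 = 32.119318
spread = −(1/T)·ln(B₀/D) − r = −(1/3.1382)·ln(32.119318/46.3343) − 0.0231 = 0.09366274

spread=0.0937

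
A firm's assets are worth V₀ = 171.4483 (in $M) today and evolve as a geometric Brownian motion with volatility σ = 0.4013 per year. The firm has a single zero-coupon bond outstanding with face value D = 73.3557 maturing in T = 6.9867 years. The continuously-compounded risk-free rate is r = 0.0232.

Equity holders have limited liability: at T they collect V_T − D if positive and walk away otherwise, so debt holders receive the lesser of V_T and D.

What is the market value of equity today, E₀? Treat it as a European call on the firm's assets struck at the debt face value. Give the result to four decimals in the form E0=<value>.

d₁ = [ln(V₀/D) + (r + σ²/2)T] / (σ√T)
   = [ln(171.4483/73.3557) + (0.0232 + 0.5·0.4013²)·6.9867] / (0.4013·√6.9867)
   = [0.848962 + 0.724666] / 1.060731 = 1.483532
d₂ = d₁ − σ√T = 1.483532 − 1.060731 = 0.422801
N(d₁) = 0.931033,  N(d₂) = 0.663780,  e^(−rT) = 0.850363
E₀ = V₀·N(d₁) − D·e^(−rT)·N(d₂)
   = 171.4483·0.931033 − 73.3557·0.850363·0.663780 = 118.218175

E0=118.2182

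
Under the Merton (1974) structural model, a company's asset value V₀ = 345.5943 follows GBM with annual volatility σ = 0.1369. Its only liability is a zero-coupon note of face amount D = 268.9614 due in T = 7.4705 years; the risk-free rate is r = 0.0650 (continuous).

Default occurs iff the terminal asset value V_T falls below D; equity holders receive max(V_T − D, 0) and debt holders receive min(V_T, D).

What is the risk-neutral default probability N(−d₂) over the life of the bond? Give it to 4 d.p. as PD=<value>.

PD=0.0375

d₁ = [ln(V₀/D) + (r + σ²/2)T] / (σ√T)
   = [ln(345.5943/268.9614) + (0.0650 + 0.5·0.1369²)·7.4705] / (0.1369·√7.4705)
   = [0.250698 + 0.555587] / 0.374178 = 2.154816
d₂ = d₁ − σ√T = 2.154816 − 0.374178 = 1.780638
risk-neutral PD = N(−d₂) = N(-1.780638) = 0.037486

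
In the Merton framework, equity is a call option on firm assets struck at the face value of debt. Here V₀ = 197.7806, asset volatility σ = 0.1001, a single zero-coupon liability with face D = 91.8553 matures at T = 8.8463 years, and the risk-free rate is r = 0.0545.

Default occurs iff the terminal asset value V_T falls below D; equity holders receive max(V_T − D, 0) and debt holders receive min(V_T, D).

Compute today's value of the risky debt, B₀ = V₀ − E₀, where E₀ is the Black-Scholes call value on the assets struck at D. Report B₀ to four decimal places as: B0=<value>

d₁ = [ln(V₀/D) + (r + σ²/2)T] / (σ√T)
   = [ln(197.7806/91.8553) + (0.0545 + 0.5·0.1001²)·8.8463] / (0.1001·√8.8463)
   = [0.766944 + 0.526443] / 0.297725 = 4.344238
d₂ = d₁ − σ√T = 4.344238 − 0.297725 = 4.046514
N(d₁) = 0.999993,  N(d₂) = 0.999974,  e^(−rT) = 0.617471
E₀ = V₀·N(d₁) − D·e^(−rT)·N(d₂)
   = 197.7806·0.999993 − 91.8553·0.617471·0.999974 = 141.062718
B₀ = V₀ − E₀ = 197.7806 − 141.062718 = 56.717882

B0=56.7179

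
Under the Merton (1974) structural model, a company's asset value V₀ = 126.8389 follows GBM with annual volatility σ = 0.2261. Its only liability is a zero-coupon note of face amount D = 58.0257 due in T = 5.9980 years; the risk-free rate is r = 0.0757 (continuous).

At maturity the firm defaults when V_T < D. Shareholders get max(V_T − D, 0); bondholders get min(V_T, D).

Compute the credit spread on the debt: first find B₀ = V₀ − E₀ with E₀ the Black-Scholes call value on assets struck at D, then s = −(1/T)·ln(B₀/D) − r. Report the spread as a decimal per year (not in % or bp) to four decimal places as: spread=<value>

d₁ = [ln(V₀/D) + (r + σ²/2)T] / (σ√T)
   = [ln(126.8389/58.0257) + (0.0757 + 0.5·0.2261²)·5.9980] / (0.2261·√5.9980)
   = [0.782032 + 0.607361] / 0.553737 = 2.509119
d₂ = d₁ − σ√T = 2.509119 − 0.553737 = 1.955382
N(d₁) = 0.993948,  N(d₂) = 0.974731,  e^(−rT) = 0.635052
E₀ = V₀·N(d₁) − D·e^(−rT)·N(d₂)
   = 126.8389·0.993948 − 58.0257·0.635052·0.974731 = 90.153134
B₀ = V₀ − E₀ = 126.8389 − 90.153134 = 36.685766
spread = −(1/T)·ln(B₀/D) − r = −(1/5.9980)·ln(36.685766/58.0257) − 0.0757 = 0.00074168

spread=0.0007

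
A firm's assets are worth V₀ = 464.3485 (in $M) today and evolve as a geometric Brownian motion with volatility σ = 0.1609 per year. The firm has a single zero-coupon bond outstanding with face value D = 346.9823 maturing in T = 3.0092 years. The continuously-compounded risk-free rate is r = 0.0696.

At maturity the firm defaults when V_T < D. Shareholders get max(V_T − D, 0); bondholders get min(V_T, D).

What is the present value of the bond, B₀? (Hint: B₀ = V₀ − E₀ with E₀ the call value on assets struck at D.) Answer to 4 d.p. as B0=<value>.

B0=279.9653

d₁ = [ln(V₀/D) + (r + σ²/2)T] / (σ√T)
   = [ln(464.3485/346.9823) + (0.0696 + 0.5·0.1609²)·3.0092] / (0.1609·√3.0092)
   = [0.291362 + 0.248393] / 0.279114 = 1.933813
d₂ = d₁ − σ√T = 1.933813 − 0.279114 = 1.654699
N(d₁) = 0.973432,  N(d₂) = 0.951007,  e^(−rT) = 0.811038
E₀ = V₀·N(d₁) − D·e^(−rT)·N(d₂)
   = 464.3485·0.973432 − 346.9823·0.811038·0.951007 = 184.383161
B₀ = V₀ − E₀ = 464.3485 − 184.383161 = 279.965339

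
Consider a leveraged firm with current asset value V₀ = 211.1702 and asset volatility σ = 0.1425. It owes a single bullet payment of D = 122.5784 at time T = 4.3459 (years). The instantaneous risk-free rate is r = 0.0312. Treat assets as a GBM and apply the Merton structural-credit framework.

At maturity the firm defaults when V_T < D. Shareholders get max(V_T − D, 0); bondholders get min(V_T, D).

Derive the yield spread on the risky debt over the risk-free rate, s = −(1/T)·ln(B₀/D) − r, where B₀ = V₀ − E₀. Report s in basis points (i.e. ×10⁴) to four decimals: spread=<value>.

spread=3.6179

d₁ = [ln(V₀/D) + (r + σ²/2)T] / (σ√T)
   = [ln(211.1702/122.5784) + (0.0312 + 0.5·0.1425²)·4.3459] / (0.1425·√4.3459)
   = [0.543914 + 0.179717] / 0.297067 = 2.435914
d₂ = d₁ − σ√T = 2.435914 − 0.297067 = 2.138847
N(d₁) = 0.992573,  N(d₂) = 0.983776,  e^(−rT) = 0.873199
E₀ = V₀·N(d₁) − D·e^(−rT)·N(d₂)
   = 211.1702·0.992573 − 122.5784·0.873199·0.983776 = 104.303055
B₀ = V₀ − E₀ = 211.1702 − 104.303055 = 106.867145
spread = −(1/T)·ln(B₀/D) − r = −(1/4.3459)·ln(106.867145/122.5784) − 0.0312 = 0.00036179
in basis points: 0.00036179 × 10⁴ = 3.6179 bp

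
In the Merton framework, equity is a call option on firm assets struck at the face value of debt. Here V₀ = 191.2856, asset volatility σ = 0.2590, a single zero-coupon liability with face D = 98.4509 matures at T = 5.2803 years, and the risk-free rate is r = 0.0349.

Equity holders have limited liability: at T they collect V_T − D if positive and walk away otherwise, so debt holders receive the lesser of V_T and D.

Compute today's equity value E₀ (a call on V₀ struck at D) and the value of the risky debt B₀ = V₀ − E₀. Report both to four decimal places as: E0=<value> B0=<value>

d₁ = [ln(V₀/D) + (r + σ²/2)T] / (σ√T)
   = [ln(191.2856/98.4509) + (0.0349 + 0.5·0.2590²)·5.2803] / (0.2590·√5.2803)
   = [0.664210 + 0.361386] / 0.595154 = 1.723246
d₂ = d₁ − σ√T = 1.723246 − 0.595154 = 1.128092
N(d₁) = 0.957578,  N(d₂) = 0.870360,  e^(−rT) = 0.831701
E₀ = V₀·N(d₁) − D·e^(−rT)·N(d₂)
   = 191.2856·0.957578 − 98.4509·0.831701·0.870360 = 111.904361
B₀ = V₀ − E₀ = 191.2856 − 111.904361 = 79.381239

E0=111.9044 B0=79.3812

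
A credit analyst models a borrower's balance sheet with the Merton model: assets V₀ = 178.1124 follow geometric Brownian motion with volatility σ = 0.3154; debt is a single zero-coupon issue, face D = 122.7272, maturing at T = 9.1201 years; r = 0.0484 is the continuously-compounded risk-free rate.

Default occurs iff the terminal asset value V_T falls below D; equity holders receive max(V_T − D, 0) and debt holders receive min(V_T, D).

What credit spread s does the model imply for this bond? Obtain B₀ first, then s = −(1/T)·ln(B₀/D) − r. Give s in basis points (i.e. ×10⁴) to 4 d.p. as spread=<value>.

spread=172.8373

d₁ = [ln(V₀/D) + (r + σ²/2)T] / (σ√T)
   = [ln(178.1124/122.7272) + (0.0484 + 0.5·0.3154²)·9.1201] / (0.3154·√9.1201)
   = [0.372451 + 0.895034] / 0.952492 = 1.330703
d₂ = d₁ − σ√T = 1.330703 − 0.952492 = 0.378211
N(d₁) = 0.908357,  N(d₂) = 0.647363,  e^(−rT) = 0.643127
E₀ = V₀·N(d₁) − D·e^(−rT)·N(d₂)
   = 178.1124·0.908357 − 122.7272·0.643127·0.647363 = 110.693743
B₀ = V₀ − E₀ = 178.1124 − 110.693743 = 67.418657
spread = −(1/T)·ln(B₀/D) − r = −(1/9.1201)·ln(67.418657/122.7272) − 0.0484 = 0.01728373
in basis points: 0.01728373 × 10⁴ = 172.8373 bp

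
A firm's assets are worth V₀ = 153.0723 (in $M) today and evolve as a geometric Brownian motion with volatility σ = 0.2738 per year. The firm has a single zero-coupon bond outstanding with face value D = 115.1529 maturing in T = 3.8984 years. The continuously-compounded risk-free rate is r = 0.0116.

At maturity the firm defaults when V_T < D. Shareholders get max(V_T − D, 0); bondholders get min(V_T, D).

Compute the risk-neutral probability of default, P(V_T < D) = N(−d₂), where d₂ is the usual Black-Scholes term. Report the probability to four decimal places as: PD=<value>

PD=0.3670

d₁ = [ln(V₀/D) + (r + σ²/2)T] / (σ√T)
   = [ln(153.0723/115.1529) + (0.0116 + 0.5·0.2738²)·3.8984] / (0.2738·√3.8984)
   = [0.284650 + 0.191346] / 0.540601 = 0.880494
d₂ = d₁ − σ√T = 0.880494 − 0.540601 = 0.339893
risk-neutral PD = N(−d₂) = N(-0.339893) = 0.366969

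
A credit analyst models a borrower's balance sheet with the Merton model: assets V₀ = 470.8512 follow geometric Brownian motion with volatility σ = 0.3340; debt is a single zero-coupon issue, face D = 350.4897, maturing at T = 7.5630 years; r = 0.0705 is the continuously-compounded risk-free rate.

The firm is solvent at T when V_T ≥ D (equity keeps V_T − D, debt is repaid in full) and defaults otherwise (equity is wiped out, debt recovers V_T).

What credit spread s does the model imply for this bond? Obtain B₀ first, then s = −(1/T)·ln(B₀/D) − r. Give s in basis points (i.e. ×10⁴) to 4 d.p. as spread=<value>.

d₁ = [ln(V₀/D) + (r + σ²/2)T] / (σ√T)
   = [ln(470.8512/350.4897) + (0.0705 + 0.5·0.3340²)·7.5630] / (0.3340·√7.5630)
   = [0.295211 + 0.955041] / 0.918530 = 1.361143
d₂ = d₁ − σ√T = 1.361143 − 0.918530 = 0.442613
N(d₁) = 0.913266,  N(d₂) = 0.670977,  e^(−rT) = 0.586729
E₀ = V₀·N(d₁) − D·e^(−rT)·N(d₂)
   = 470.8512·0.913266 − 350.4897·0.586729·0.670977 = 292.030798
B₀ = V₀ − E₀ = 470.8512 − 292.030798 = 178.820402
spread = −(1/T)·ln(B₀/D) − r = −(1/7.5630)·ln(178.820402/350.4897) − 0.0705 = 0.01847916
in basis points: 0.01847916 × 10⁴ = 184.7916 bp

spread=184.7916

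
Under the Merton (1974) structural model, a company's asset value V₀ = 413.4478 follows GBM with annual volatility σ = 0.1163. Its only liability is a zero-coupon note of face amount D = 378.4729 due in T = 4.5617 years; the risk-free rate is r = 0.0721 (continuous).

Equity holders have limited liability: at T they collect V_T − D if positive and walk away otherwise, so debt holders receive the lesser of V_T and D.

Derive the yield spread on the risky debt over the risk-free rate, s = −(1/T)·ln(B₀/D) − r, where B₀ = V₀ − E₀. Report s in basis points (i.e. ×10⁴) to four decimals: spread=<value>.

d₁ = [ln(V₀/D) + (r + σ²/2)T] / (σ√T)
   = [ln(413.4478/378.4729) + (0.0721 + 0.5·0.1163²)·4.5617] / (0.1163·√4.5617)
   = [0.088387 + 0.359749] / 0.248395 = 1.804123
d₂ = d₁ − σ√T = 1.804123 − 0.248395 = 1.555728
N(d₁) = 0.964394,  N(d₂) = 0.940114,  e^(−rT) = 0.719716
E₀ = V₀·N(d₁) − D·e^(−rT)·N(d₂)
   = 413.4478·0.964394 − 378.4729·0.719716·0.940114 = 142.646204
B₀ = V₀ − E₀ = 413.4478 − 142.646204 = 270.801596
spread = −(1/T)·ln(B₀/D) − r = −(1/4.5617)·ln(270.801596/378.4729) − 0.0721 = 0.00128449
in basis points: 0.00128449 × 10⁴ = 12.8449 bp

spread=12.8449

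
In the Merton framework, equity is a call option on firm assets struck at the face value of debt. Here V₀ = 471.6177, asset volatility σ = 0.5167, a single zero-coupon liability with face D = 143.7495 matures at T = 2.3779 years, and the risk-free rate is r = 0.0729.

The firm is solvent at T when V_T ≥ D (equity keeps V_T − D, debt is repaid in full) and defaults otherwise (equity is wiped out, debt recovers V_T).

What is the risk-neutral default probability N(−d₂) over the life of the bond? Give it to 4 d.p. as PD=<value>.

d₁ = [ln(V₀/D) + (r + σ²/2)T] / (σ√T)
   = [ln(471.6177/143.7495) + (0.0729 + 0.5·0.5167²)·2.3779] / (0.5167·√2.3779)
   = [1.188096 + 0.490773] / 0.796774 = 2.107084
d₂ = d₁ − σ√T = 2.107084 − 0.796774 = 1.310310
risk-neutral PD = N(−d₂) = N(-1.310310) = 0.095046

PD=0.0950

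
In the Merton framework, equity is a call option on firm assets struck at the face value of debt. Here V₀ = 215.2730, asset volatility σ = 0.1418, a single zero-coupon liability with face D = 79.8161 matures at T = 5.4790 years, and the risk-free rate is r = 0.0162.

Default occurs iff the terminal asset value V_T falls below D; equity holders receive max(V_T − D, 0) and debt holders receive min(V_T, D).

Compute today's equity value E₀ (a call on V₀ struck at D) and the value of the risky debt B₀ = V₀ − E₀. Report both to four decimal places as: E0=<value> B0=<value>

d₁ = [ln(V₀/D) + (r + σ²/2)T] / (σ√T)
   = [ln(215.2730/79.8161) + (0.0162 + 0.5·0.1418²)·5.4790] / (0.1418·√5.4790)
   = [0.992182 + 0.143844] / 0.331915 = 3.422639
d₂ = d₁ − σ√T = 3.422639 − 0.331915 = 3.090724
N(d₁) = 0.999690,  N(d₂) = 0.999002,  e^(−rT) = 0.915065
E₀ = V₀·N(d₁) − D·e^(−rT)·N(d₂)
   = 215.2730·0.999690 − 79.8161·0.915065·0.999002 = 142.242217
B₀ = V₀ − E₀ = 215.2730 − 142.242217 = 73.030783

E0=142.2422 B0=73.0308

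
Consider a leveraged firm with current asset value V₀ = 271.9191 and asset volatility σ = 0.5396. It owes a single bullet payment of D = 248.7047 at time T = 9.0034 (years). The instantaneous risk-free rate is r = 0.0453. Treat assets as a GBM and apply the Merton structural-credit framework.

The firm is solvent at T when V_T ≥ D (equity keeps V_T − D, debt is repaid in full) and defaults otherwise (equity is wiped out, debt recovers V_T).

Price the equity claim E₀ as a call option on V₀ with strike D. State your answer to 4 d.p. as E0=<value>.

E0=185.1147

d₁ = [ln(V₀/D) + (r + σ²/2)T] / (σ√T)
   = [ln(271.9191/248.7047) + (0.0453 + 0.5·0.5396²)·9.0034] / (0.5396·√9.0034)
   = [0.089238 + 1.718606] / 1.619106 = 1.116569
d₂ = d₁ − σ√T = 1.116569 − 1.619106 = -0.502536
N(d₁) = 0.867911,  N(d₂) = 0.307645,  e^(−rT) = 0.665076
E₀ = V₀·N(d₁) − D·e^(−rT)·N(d₂)
   = 271.9191·0.867911 − 248.7047·0.665076·0.307645 = 185.114693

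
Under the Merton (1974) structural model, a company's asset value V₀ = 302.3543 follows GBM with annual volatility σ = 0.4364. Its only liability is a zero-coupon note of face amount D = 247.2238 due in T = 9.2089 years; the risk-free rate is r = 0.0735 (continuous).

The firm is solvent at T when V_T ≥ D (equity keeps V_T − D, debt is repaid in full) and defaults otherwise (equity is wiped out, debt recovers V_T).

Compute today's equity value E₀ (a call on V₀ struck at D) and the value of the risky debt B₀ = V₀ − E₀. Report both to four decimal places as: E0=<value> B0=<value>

E0=211.5047 B0=90.8496

d₁ = [ln(V₀/D) + (r + σ²/2)T] / (σ√T)
   = [ln(302.3543/247.2238) + (0.0735 + 0.5·0.4364²)·9.2089] / (0.4364·√9.2089)
   = [0.201306 + 1.553748] / 1.324307 = 1.325262
d₂ = d₁ − σ√T = 1.325262 − 1.324307 = 0.000955
N(d₁) = 0.907458,  N(d₂) = 0.500381,  e^(−rT) = 0.508213
E₀ = V₀·N(d₁) − D·e^(−rT)·N(d₂)
   = 302.3543·0.907458 − 247.2238·0.508213·0.500381 = 211.504707
B₀ = V₀ − E₀ = 302.3543 − 211.504707 = 90.849593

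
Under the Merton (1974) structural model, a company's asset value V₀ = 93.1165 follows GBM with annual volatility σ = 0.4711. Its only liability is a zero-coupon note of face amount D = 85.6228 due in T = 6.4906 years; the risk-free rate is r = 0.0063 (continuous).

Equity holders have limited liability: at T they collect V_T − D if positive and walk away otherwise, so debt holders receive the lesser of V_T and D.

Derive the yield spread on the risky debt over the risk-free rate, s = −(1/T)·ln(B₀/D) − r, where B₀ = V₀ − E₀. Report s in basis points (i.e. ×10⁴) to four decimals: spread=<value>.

d₁ = [ln(V₀/D) + (r + σ²/2)T] / (σ√T)
   = [ln(93.1165/85.6228) + (0.0063 + 0.5·0.4711²)·6.4906] / (0.4711·√6.4906)
   = [0.083900 + 0.761137] / 1.200205 = 0.704077
d₂ = d₁ − σ√T = 0.704077 − 1.200205 = -0.496128
N(d₁) = 0.759308,  N(d₂) = 0.309902,  e^(−rT) = 0.959934
E₀ = V₀·N(d₁) − D·e^(−rT)·N(d₂)
   = 93.1165·0.759308 − 85.6228·0.959934·0.309902 = 45.232531
B₀ = V₀ − E₀ = 93.1165 − 45.232531 = 47.883969
spread = −(1/T)·ln(B₀/D) − r = −(1/6.4906)·ln(47.883969/85.6228) − 0.0063 = 0.08324039
in basis points: 0.08324039 × 10⁴ = 832.4039 bp

spread=832.4039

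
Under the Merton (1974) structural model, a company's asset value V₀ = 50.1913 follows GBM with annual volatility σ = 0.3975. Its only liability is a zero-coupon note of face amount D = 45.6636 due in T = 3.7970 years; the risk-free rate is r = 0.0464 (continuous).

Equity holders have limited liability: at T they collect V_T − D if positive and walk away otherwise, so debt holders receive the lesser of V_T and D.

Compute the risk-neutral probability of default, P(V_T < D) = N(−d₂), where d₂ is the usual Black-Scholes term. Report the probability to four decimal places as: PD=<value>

d₁ = [ln(V₀/D) + (r + σ²/2)T] / (σ√T)
   = [ln(50.1913/45.6636) + (0.0464 + 0.5·0.3975²)·3.7970] / (0.3975·√3.7970)
   = [0.094540 + 0.476156] / 0.774564 = 0.736796
d₂ = d₁ − σ√T = 0.736796 − 0.774564 = -0.037768
risk-neutral PD = N(−d₂) = N(0.037768) = 0.515064

PD=0.5151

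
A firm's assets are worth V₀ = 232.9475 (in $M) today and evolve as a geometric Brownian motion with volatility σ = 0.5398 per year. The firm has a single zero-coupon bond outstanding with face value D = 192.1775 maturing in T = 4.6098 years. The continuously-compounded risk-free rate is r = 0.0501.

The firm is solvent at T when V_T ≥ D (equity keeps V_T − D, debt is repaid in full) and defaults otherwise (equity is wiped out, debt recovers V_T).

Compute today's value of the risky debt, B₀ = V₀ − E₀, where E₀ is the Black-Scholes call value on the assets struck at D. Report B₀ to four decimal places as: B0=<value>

d₁ = [ln(V₀/D) + (r + σ²/2)T] / (σ√T)
   = [ln(232.9475/192.1775) + (0.0501 + 0.5·0.5398²)·4.6098] / (0.5398·√4.6098)
   = [0.192394 + 0.902562] / 1.158975 = 0.944762
d₂ = d₁ − σ√T = 0.944762 − 1.158975 = -0.214212
N(d₁) = 0.827610,  N(d₂) = 0.415191,  e^(−rT) = 0.793778
E₀ = V₀·N(d₁) − D·e^(−rT)·N(d₂)
   = 232.9475·0.827610 − 192.1775·0.793778·0.415191 = 129.453822
B₀ = V₀ − E₀ = 232.9475 − 129.453822 = 103.493678

B0=103.4937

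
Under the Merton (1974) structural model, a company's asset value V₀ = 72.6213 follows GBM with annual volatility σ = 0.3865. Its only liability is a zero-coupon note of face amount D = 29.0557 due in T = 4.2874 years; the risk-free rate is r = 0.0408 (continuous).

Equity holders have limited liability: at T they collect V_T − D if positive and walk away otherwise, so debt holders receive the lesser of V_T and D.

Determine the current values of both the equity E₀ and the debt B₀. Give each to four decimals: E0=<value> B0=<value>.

d₁ = [ln(V₀/D) + (r + σ²/2)T] / (σ√T)
   = [ln(72.6213/29.0557) + (0.0408 + 0.5·0.3865²)·4.2874] / (0.3865·√4.2874)
   = [0.916044 + 0.495157] / 0.800288 = 1.763365
d₂ = d₁ − σ√T = 1.763365 − 0.800288 = 0.963076
N(d₁) = 0.961080,  N(d₂) = 0.832245,  e^(−rT) = 0.839519
E₀ = V₀·N(d₁) − D·e^(−rT)·N(d₂)
   = 72.6213·0.961080 − 29.0557·0.839519·0.832245 = 49.494105
B₀ = V₀ − E₀ = 72.6213 − 49.494105 = 23.127195

E0=49.4941 B0=23.1272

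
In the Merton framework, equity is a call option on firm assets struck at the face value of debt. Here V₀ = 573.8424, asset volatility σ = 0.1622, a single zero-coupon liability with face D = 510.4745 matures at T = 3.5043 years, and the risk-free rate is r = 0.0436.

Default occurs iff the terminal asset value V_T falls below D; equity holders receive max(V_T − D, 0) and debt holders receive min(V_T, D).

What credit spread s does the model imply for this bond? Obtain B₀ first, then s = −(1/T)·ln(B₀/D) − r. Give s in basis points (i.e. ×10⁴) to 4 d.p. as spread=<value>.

d₁ = [ln(V₀/D) + (r + σ²/2)T] / (σ√T)
   = [ln(573.8424/510.4745) + (0.0436 + 0.5·0.1622²)·3.5043] / (0.1622·√3.5043)
   = [0.117014 + 0.198885] / 0.303635 = 1.040390
d₂ = d₁ − σ√T = 1.040390 − 0.303635 = 0.736755
N(d₁) = 0.850921,  N(d₂) = 0.769364,  e^(−rT) = 0.858312
E₀ = V₀·N(d₁) − D·e^(−rT)·N(d₂)
   = 573.8424·0.850921 − 510.4745·0.858312·0.769364 = 151.200059
B₀ = V₀ − E₀ = 573.8424 − 151.200059 = 422.642341
spread = −(1/T)·ln(B₀/D) − r = −(1/3.5043)·ln(422.642341/510.4745) − 0.0436 = 0.01028077
in basis points: 0.01028077 × 10⁴ = 102.8077 bp

spread=102.8077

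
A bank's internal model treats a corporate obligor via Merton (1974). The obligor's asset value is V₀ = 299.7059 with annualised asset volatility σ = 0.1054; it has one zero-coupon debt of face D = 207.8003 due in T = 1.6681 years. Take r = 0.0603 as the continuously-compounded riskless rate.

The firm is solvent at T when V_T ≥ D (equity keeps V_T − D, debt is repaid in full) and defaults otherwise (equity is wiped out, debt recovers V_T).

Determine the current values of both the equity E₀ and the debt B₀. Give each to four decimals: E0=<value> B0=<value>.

d₁ = [ln(V₀/D) + (r + σ²/2)T] / (σ√T)
   = [ln(299.7059/207.8003) + (0.0603 + 0.5·0.1054²)·1.6681] / (0.1054·√1.6681)
   = [0.366224 + 0.109852] / 0.136129 = 3.497235
d₂ = d₁ − σ√T = 3.497235 − 0.136129 = 3.361105
N(d₁) = 0.999765,  N(d₂) = 0.999612,  e^(−rT) = 0.904307
E₀ = V₀·N(d₁) − D·e^(−rT)·N(d₂)
   = 299.7059·0.999765 − 207.8003·0.904307·0.999612 = 111.793138
B₀ = V₀ − E₀ = 299.7059 − 111.793138 = 187.912762

E0=111.7931 B0=187.9128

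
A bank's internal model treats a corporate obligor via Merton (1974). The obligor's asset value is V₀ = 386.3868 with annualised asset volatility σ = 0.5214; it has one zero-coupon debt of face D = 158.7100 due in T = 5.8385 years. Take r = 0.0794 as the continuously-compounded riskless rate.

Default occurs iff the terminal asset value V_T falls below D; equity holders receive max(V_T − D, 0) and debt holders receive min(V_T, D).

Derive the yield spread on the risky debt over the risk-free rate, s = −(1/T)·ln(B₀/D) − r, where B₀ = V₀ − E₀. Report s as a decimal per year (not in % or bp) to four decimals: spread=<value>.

spread=0.0293

d₁ = [ln(V₀/D) + (r + σ²/2)T] / (σ√T)
   = [ln(386.3868/158.7100) + (0.0794 + 0.5·0.5214²)·5.8385] / (0.5214·√5.8385)
   = [0.889760 + 1.257198] / 1.259858 = 1.704127
d₂ = d₁ − σ√T = 1.704127 − 1.259858 = 0.444269
N(d₁) = 0.955821,  N(d₂) = 0.671576,  e^(−rT) = 0.629030
E₀ = V₀·N(d₁) − D·e^(−rT)·N(d₂)
   = 386.3868·0.955821 − 158.7100·0.629030·0.671576 = 302.271109
B₀ = V₀ − E₀ = 386.3868 − 302.271109 = 84.115691
spread = −(1/T)·ln(B₀/D) − r = −(1/5.8385)·ln(84.115691/158.7100) − 0.0794 = 0.02934120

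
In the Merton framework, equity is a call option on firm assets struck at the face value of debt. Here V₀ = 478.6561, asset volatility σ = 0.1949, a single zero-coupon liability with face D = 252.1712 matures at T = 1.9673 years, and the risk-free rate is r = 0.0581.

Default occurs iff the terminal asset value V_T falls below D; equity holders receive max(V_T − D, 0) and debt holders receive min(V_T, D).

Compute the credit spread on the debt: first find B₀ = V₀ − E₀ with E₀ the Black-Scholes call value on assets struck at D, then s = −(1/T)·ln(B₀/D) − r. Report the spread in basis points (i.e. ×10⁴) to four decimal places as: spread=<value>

spread=1.7352

d₁ = [ln(V₀/D) + (r + σ²/2)T] / (σ√T)
   = [ln(478.6561/252.1712) + (0.0581 + 0.5·0.1949²)·1.9673] / (0.1949·√1.9673)
   = [0.640874 + 0.151665] / 0.273368 = 2.899170
d₂ = d₁ − σ√T = 2.899170 − 0.273368 = 2.625802
N(d₁) = 0.998129,  N(d₂) = 0.995678,  e^(−rT) = 0.891990
E₀ = V₀·N(d₁) − D·e^(−rT)·N(d₂)
   = 478.6561·0.998129 − 252.1712·0.891990·0.995678 = 253.798632
B₀ = V₀ − E₀ = 478.6561 − 253.798632 = 224.857468
spread = −(1/T)·ln(B₀/D) − r = −(1/1.9673)·ln(224.857468/252.1712) − 0.0581 = 0.00017352
in basis points: 0.00017352 × 10⁴ = 1.7352 bp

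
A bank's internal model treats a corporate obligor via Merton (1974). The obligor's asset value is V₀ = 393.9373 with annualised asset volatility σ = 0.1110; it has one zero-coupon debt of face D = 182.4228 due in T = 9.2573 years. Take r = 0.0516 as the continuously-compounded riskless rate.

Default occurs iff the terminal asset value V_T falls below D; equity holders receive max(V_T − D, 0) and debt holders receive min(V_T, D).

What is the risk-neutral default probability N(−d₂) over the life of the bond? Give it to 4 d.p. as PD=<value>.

PD=0.0002

d₁ = [ln(V₀/D) + (r + σ²/2)T] / (σ√T)
   = [ln(393.9373/182.4228) + (0.0516 + 0.5·0.1110²)·9.2573] / (0.1110·√9.2573)
   = [0.769865 + 0.534706] / 0.337727 = 3.862803
d₂ = d₁ − σ√T = 3.862803 − 0.337727 = 3.525077
risk-neutral PD = N(−d₂) = N(-3.525077) = 0.000212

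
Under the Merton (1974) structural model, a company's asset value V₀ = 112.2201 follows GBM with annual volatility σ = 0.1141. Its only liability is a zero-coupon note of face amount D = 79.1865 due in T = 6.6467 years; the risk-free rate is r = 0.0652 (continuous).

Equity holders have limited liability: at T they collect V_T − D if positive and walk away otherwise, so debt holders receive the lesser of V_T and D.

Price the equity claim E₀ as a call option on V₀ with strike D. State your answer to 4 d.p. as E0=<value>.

E0=60.9084

d₁ = [ln(V₀/D) + (r + σ²/2)T] / (σ√T)
   = [ln(112.2201/79.1865) + (0.0652 + 0.5·0.1141²)·6.6467] / (0.1141·√6.6467)
   = [0.348656 + 0.476631] / 0.294163 = 2.805540
d₂ = d₁ − σ√T = 2.805540 − 0.294163 = 2.511376
N(d₁) = 0.997488,  N(d₂) = 0.993987,  e^(−rT) = 0.648324
E₀ = V₀·N(d₁) − D·e^(−rT)·N(d₂)
   = 112.2201·0.997488 − 79.1865·0.648324·0.993987 = 60.908446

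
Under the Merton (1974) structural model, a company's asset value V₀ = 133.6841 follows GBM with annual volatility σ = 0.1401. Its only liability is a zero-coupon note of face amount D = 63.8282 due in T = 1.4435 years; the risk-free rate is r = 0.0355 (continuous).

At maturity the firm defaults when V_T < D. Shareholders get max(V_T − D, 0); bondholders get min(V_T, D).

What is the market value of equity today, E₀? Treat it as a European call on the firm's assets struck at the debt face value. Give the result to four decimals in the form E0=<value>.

E0=73.0443

d₁ = [ln(V₀/D) + (r + σ²/2)T] / (σ√T)
   = [ln(133.6841/63.8282) + (0.0355 + 0.5·0.1401²)·1.4435] / (0.1401·√1.4435)
   = [0.739284 + 0.065411] / 0.168324 = 4.780627
d₂ = d₁ − σ√T = 4.780627 − 0.168324 = 4.612303
N(d₁) = 0.999999,  N(d₂) = 0.999998,  e^(−rT) = 0.950047
E₀ = V₀·N(d₁) − D·e^(−rT)·N(d₂)
   = 133.6841·0.999999 − 63.8282·0.950047·0.999998 = 73.044340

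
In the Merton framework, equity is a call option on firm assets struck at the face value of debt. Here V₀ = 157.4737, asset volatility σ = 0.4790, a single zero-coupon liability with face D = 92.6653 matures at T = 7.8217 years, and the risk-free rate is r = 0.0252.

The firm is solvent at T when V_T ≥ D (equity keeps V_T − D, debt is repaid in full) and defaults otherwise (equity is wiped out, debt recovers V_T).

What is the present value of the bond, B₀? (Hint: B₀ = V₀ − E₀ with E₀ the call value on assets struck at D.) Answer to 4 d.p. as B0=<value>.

d₁ = [ln(V₀/D) + (r + σ²/2)T] / (σ√T)
   = [ln(157.4737/92.6653) + (0.0252 + 0.5·0.4790²)·7.8217] / (0.4790·√7.8217)
   = [0.530264 + 1.094416] / 1.339634 = 1.212780
d₂ = d₁ − σ√T = 1.212780 − 1.339634 = -0.126854
N(d₁) = 0.887393,  N(d₂) = 0.449528,  e^(−rT) = 0.821103
E₀ = V₀·N(d₁) − D·e^(−rT)·N(d₂)
   = 157.4737·0.887393 − 92.6653·0.821103·0.449528 = 105.537486
B₀ = V₀ − E₀ = 157.4737 − 105.537486 = 51.936214

B0=51.9362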